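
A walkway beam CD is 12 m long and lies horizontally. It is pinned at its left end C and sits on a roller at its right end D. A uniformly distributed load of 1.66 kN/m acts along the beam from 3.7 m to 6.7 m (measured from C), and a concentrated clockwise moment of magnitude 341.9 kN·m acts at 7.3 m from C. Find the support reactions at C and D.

Resultant of the distributed load: 1.66 × 3 = 4.98 kN at 5.2 m from C.
ΣM about C: D_y·12 − (1.66·3)·5.2 − 341.9 = 0 → D_y = 367.796/12 = 30.6497 ≈ 30.65 kN.
ΣF_y = 0: C_y + 30.6497 − 1.66·3 = 0 → C_y = -25.67 kN.
ΣF_x = 0: no horizontal applied forces, so C_x = 0.

C_x = 0, C_y = -25.67 kN, D_y = 30.65 kN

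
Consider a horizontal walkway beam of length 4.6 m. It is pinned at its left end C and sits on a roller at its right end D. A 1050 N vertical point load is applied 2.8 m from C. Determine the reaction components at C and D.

C_x = 0, C_y = 410.9 N, D_y = 639.1 N

ΣM about C: D_y·4.6 − 1050·2.8 = 0 → D_y = 2940/4.6 = 639.13 ≈ 639.1 N.
ΣF_y = 0: C_y + 639.13 − 1050 = 0 → C_y = 410.9 N.
ΣF_x = 0: no horizontal applied forces, so C_x = 0.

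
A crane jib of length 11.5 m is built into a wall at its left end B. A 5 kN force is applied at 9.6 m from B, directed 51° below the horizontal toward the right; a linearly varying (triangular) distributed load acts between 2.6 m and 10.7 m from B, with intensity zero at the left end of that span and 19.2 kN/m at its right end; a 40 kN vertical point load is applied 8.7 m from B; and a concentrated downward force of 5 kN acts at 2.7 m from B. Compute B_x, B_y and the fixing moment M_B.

B_x = -3.147 kN, B_y = 126.6 kN, M_B = 1021 kN·m

Resultant of the triangular load: ½ × 19.2 × 8.1 = 77.76 kN, acting at 8 m from B (one-third of the span from the peak).
ΣF_x = 0: B_x + 5·cos51° = 0 → B_x = -3.147 kN.
ΣF_y = 0: B_y − 5·sin51° − ½·19.2·8.1 − 40 − 5 = 0 → B_y = 126.6 kN.
ΣM about B: M_B − 5·sin51°·9.6 − (½·19.2·8.1)·8 − 40·8.7 − 5·2.7 = 0 → M_B = 1021 kN·m.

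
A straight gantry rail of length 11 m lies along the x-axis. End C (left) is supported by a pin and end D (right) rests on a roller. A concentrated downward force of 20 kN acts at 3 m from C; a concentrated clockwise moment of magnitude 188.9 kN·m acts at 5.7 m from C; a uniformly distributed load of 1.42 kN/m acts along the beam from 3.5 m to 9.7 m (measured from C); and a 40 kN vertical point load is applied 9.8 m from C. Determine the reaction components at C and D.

C_x = 0, C_y = 5.258 kN, D_y = 63.55 kN

Resultant of the distributed load: 1.42 × 6.2 = 8.804 kN at 6.6 m from C.
Moments about C: D_y·11 − 20·3 − 188.9 − (1.42·6.2)·6.6 − 40·9.8 = 0 → D_y = 699.0064/11 = 63.546 ≈ 63.55 kN.
ΣF_y = 0: C_y + 63.546 − 20 − 1.42·6.2 − 40 = 0 → C_y = 5.258 kN.
ΣF_x = 0: no horizontal applied forces, so C_x = 0.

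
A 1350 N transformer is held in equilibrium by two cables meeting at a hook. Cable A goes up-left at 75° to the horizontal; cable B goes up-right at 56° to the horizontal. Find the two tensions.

T_A = 1000 N, T_B = 463.0 N

ΣF_x = 0: −T_A·cos75° + T_B·cos56° = 0 → T_B = 0.462844·T_A.
ΣF_y = 0: T_A·sin75° + T_B·sin56° = 1350.
Substitute: T_A·(0.965926 + 0.462844·0.829038) = 1350 → T_A = 1000.27 ≈ 1000 N.
Then T_B = 0.462844 × 1000.27 = 463.0 N.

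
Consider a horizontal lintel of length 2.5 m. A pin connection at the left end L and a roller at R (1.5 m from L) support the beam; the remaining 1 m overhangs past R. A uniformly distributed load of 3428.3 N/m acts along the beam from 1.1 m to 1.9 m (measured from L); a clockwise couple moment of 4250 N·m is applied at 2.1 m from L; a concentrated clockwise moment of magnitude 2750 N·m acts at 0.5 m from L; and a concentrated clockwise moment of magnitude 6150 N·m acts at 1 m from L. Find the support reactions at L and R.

L_x = 0, L_y = -8767 N, R_y = 11510 N

Resultant of the distributed load: 3428.3 × 0.8 = 2742.64 N at 1.5 m from L.
Moments about L: R_y·1.5 − (3428.3·0.8)·1.5 − 4250 − 2750 − 6150 = 0 → R_y = 17263.96/1.5 = 11509.3 ≈ 11510 N.
ΣF_y = 0: L_y + 11509.3 − 3428.3·0.8 = 0 → L_y = -8767 N.
ΣF_x = 0: no horizontal applied forces, so L_x = 0.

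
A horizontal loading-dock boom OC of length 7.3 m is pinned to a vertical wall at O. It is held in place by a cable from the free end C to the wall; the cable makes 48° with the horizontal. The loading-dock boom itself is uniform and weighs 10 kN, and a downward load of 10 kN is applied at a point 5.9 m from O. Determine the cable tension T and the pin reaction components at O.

T = 17.60 kN, O_x = 11.78 kN, O_y = 6.918 kN

ΣM about O: T·sin48°·7.3 − 10·3.65 − 10·5.9 = 0 → T = 95.5/(7.3·0.743145) = 17.6038 ≈ 17.60 kN.
ΣF_x = 0: O_x − T·cos48° = 0 → O_x = 17.6038 × 0.669131 = 11.78 kN.
ΣF_y = 0: O_y + T·sin48° − 10 − 10 = 0 → O_y = 20 − 17.6038 × 0.743145 = 6.918 kN.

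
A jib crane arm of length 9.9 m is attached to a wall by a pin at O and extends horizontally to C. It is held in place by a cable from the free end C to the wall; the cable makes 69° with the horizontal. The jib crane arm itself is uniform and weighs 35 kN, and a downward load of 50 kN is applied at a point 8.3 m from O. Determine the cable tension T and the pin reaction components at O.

T = 63.65 kN, O_x = 22.81 kN, O_y = 25.58 kN

ΣM about O: T·sin69°·9.9 − 35·4.95 − 50·8.3 = 0 → T = 588.25/(9.9·0.93358) = 63.6466 ≈ 63.65 kN.
ΣF_x = 0: O_x − T·cos69° = 0 → O_x = 63.6466 × 0.358368 = 22.81 kN.
ΣF_y = 0: O_y + T·sin69° − 35 − 50 = 0 → O_y = 85 − 63.6466 × 0.93358 = 25.58 kN.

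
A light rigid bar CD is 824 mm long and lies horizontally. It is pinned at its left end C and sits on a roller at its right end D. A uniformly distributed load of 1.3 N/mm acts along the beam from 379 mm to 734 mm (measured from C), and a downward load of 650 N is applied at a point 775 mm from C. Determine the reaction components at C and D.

C_x = 0, C_y = 188.5 N, D_y = 923.0 N

Resultant of the distributed load: 1.3 × 355 = 461.5 N at 556.5 mm from C.
Moments about C: D_y·824 − (1.3·355)·556.5 − 650·775 = 0 → D_y = 760574.75/824 = 923.028 ≈ 923.0 N.
ΣF_y = 0: C_y + 923.028 − 1.3·355 − 650 = 0 → C_y = 188.5 N.
ΣF_x = 0: no horizontal applied forces, so C_x = 0.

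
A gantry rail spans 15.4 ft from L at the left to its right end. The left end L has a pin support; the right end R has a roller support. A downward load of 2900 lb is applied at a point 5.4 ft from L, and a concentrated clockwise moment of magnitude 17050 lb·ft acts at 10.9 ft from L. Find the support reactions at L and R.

Moments about L: R_y·15.4 − 2900·5.4 − 17050 = 0 → R_y = 32710/15.4 = 2124.03 ≈ 2124 lb.
ΣF_y = 0: L_y + 2124.03 − 2900 = 0 → L_y = 776.0 lb.
ΣF_x = 0: no horizontal applied forces, so L_x = 0.

L_x = 0, L_y = 776.0 lb, R_y = 2124 lb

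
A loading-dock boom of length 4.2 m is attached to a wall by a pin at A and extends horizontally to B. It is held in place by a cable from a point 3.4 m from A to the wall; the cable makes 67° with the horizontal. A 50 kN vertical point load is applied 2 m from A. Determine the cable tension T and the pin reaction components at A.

T = 31.95 kN, A_x = 12.48 kN, A_y = 20.59 kN

ΣM about A: T·sin67°·3.4 − 50·2 = 0 → T = 100/(3.4·0.920505) = 31.9518 ≈ 31.95 kN.
ΣF_x = 0: A_x − T·cos67° = 0 → A_x = 31.9518 × 0.390731 = 12.48 kN.
ΣF_y = 0: A_y + T·sin67° − 50 = 0 → A_y = 50 − 31.9518 × 0.920505 = 20.59 kN.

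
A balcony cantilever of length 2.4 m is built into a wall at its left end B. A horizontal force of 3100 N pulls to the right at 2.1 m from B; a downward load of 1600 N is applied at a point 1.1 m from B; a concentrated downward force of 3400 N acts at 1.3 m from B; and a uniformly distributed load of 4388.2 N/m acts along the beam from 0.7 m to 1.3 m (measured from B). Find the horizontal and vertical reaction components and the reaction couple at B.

Resultant of the distributed load: 4388.2 × 0.6 = 2632.92 N at 1 m from B.
ΣF_x = 0: B_x + 3100 = 0 → B_x = -3100 N.
ΣF_y = 0: B_y − 1600 − 3400 − 4388.2·0.6 = 0 → B_y = 7633 N.
ΣM about B: M_B − 1600·1.1 − 3400·1.3 − (4388.2·0.6)·1 = 0 → M_B = 8813 N·m.

B_x = -3100 N, B_y = 7633 N, M_B = 8813 N·m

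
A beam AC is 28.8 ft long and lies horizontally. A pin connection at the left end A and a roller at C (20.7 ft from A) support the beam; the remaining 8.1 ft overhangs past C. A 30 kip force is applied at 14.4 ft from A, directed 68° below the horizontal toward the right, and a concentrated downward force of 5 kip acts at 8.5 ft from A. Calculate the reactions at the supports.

Taking moments about A: C_y·20.7 − 30·sin68°·14.4 − 5·8.5 = 0 → C_y = 443.043/20.7 = 21.403 ≈ 21.40 kip.
ΣF_y = 0: A_y + 21.403 − 30·sin68° − 5 = 0 → A_y = 11.41 kip.
ΣF_x = 0: A_x + 30·cos68° = 0 → A_x = -11.24 kip.

A_x = -11.24 kip, A_y = 11.41 kip, C_y = 21.40 kip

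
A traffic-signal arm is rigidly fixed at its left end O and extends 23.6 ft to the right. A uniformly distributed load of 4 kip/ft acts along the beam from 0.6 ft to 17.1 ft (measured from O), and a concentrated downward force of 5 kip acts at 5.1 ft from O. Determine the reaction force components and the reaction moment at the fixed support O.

O_x = 0, O_y = 71.00 kip, M_O = 609.6 kip·ft

Resultant of the distributed load: 4 × 16.5 = 66 kip at 8.85 ft from O.
ΣF_x = 0: O_x = 0.
ΣF_y = 0: O_y − 4·16.5 − 5 = 0 → O_y = 71.00 kip.
ΣM about O: M_O − (4·16.5)·8.85 − 5·5.1 = 0 → M_O = 609.6 kip·ft.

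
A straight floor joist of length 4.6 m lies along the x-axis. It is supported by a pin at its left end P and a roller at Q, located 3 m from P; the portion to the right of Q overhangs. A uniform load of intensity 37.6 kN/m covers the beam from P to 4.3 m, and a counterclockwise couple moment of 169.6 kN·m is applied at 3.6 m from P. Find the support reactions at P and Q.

P_x = 0, P_y = 102.3 kN, Q_y = 59.34 kN

Resultant of the distributed load: 37.6 × 4.3 = 161.68 kN at 2.15 m from P.
Moments about P: Q_y·3 − (37.6·4.3)·2.15 + 169.6 = 0 → Q_y = 178.012/3 = 59.3373 ≈ 59.34 kN.
ΣF_y = 0: P_y + 59.3373 − 37.6·4.3 = 0 → P_y = 102.3 kN.
ΣF_x = 0: no horizontal applied forces, so P_x = 0.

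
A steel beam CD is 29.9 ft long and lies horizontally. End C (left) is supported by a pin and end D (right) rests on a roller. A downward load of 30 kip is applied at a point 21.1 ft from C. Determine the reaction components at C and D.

Moments about C: D_y·29.9 − 30·21.1 = 0 → D_y = 633/29.9 = 21.1706 ≈ 21.17 kip.
ΣF_y = 0: C_y + 21.1706 − 30 = 0 → C_y = 8.829 kip.
ΣF_x = 0: no horizontal applied forces, so C_x = 0.

C_x = 0, C_y = 8.829 kip, D_y = 21.17 kip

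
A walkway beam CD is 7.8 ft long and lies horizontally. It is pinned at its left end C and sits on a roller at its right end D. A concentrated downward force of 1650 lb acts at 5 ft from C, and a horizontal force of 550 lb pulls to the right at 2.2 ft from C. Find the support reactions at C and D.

Moments about C: D_y·7.8 − 1650·5 = 0 → D_y = 8250/7.8 = 1057.69 ≈ 1058 lb.
ΣF_y = 0: C_y + 1057.69 − 1650 = 0 → C_y = 592.3 lb.
ΣF_x = 0: C_x + 550 = 0 → C_x = -550.0 lb.

C_x = -550.0 lb, C_y = 592.3 lb, D_y = 1058 lb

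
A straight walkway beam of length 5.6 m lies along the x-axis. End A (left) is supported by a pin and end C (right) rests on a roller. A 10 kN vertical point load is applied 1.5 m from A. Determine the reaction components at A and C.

Taking moments about A: C_y·5.6 − 10·1.5 = 0 → C_y = 15/5.6 = 2.67857 ≈ 2.679 kN.
ΣF_y = 0: A_y + 2.67857 − 10 = 0 → A_y = 7.321 kN.
ΣF_x = 0: no horizontal applied forces, so A_x = 0.

A_x = 0, A_y = 7.321 kN, C_y = 2.679 kN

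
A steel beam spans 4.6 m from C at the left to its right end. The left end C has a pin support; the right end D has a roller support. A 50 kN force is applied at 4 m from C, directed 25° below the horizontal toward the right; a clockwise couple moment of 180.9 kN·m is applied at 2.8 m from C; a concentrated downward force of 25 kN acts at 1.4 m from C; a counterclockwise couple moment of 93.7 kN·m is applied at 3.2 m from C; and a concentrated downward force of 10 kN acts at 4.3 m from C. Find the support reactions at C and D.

ΣM about C: D_y·4.6 − 50·sin25°·4 − 180.9 − 25·1.4 + 93.7 − 10·4.3 = 0 → D_y = 249.724/4.6 = 54.2878 ≈ 54.29 kN.
ΣF_y = 0: C_y + 54.2878 − 50·sin25° − 25 − 10 = 0 → C_y = 1.843 kN.
ΣF_x = 0: C_x + 50·cos25° = 0 → C_x = -45.32 kN.

C_x = -45.32 kN, C_y = 1.843 kN, D_y = 54.29 kN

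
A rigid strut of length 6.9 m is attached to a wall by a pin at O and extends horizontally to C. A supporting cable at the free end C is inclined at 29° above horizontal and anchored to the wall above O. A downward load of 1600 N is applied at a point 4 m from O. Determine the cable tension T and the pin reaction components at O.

T = 1913 N, O_x = 1673 N, O_y = 672.5 N

ΣM about O: T·sin29°·6.9 − 1600·4 = 0 → T = 6400/(6.9·0.48481) = 1913.2 ≈ 1913 N.
ΣF_x = 0: O_x − T·cos29° = 0 → O_x = 1913.2 × 0.87462 = 1673 N.
ΣF_y = 0: O_y + T·sin29° − 1600 = 0 → O_y = 1600 − 1913.2 × 0.48481 = 672.5 N.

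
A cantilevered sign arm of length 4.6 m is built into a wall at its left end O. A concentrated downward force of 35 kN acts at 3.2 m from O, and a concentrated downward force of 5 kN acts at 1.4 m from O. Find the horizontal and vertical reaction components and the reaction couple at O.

ΣF_x = 0: O_x = 0.
ΣF_y = 0: O_y − 35 − 5 = 0 → O_y = 40.00 kN.
ΣM about O: M_O − 35·3.2 − 5·1.4 = 0 → M_O = 119.0 kN·m.

O_x = 0, O_y = 40.00 kN, M_O = 119.0 kN·m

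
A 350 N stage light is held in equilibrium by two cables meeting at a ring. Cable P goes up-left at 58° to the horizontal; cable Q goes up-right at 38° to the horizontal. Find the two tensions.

T_P = 277.3 N, T_Q = 186.5 N

ΣF_x = 0: −T_P·cos58° + T_Q·cos38° = 0 → T_Q = 0.672477·T_P.
ΣF_y = 0: T_P·sin58° + T_Q·sin38° = 350.
Substitute: T_P·(0.848048 + 0.672477·0.615661) = 350 → T_P = 277.323 ≈ 277.3 N.
Then T_Q = 0.672477 × 277.323 = 186.5 N.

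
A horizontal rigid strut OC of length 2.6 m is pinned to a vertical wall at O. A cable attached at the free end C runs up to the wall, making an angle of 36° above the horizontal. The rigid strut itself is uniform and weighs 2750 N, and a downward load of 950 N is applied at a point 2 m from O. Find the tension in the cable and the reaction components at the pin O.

ΣM about O: T·sin36°·2.6 − 2750·1.3 − 950·2 = 0 → T = 5475/(2.6·0.587785) = 3582.55 ≈ 3583 N.
ΣF_x = 0: O_x − T·cos36° = 0 → O_x = 3582.55 × 0.809017 = 2898 N.
ΣF_y = 0: O_y + T·sin36° − 2750 − 950 = 0 → O_y = 3700 − 3582.55 × 0.587785 = 1594 N.

T = 3583 N, O_x = 2898 N, O_y = 1594 N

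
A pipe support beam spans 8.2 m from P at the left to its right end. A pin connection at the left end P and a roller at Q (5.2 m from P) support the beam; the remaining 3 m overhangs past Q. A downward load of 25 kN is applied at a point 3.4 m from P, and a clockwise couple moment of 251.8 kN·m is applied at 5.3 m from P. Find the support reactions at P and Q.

Moments about P: Q_y·5.2 − 25·3.4 − 251.8 = 0 → Q_y = 336.8/5.2 = 64.7692 ≈ 64.77 kN.
ΣF_y = 0: P_y + 64.7692 − 25 = 0 → P_y = -39.77 kN.
ΣF_x = 0: no horizontal applied forces, so P_x = 0.

P_x = 0, P_y = -39.77 kN, Q_y = 64.77 kN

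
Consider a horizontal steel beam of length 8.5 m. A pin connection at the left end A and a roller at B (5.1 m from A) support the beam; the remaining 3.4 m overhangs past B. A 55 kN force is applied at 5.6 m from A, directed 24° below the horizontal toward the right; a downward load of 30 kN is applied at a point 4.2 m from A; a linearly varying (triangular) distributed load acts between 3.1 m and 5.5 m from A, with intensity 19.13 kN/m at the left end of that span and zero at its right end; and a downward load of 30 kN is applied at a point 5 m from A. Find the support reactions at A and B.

Resultant of the triangular load: ½ × 19.13 × 2.4 = 22.956 kN, acting at 3.9 m from A (one-third of the span from the peak).
ΣM about A: B_y·5.1 − 55·sin24°·5.6 − 30·4.2 − (½·19.13·2.4)·3.9 − 30·5 = 0 → B_y = 490.803/5.1 = 96.2359 ≈ 96.24 kN.
ΣF_y = 0: A_y + 96.2359 − 55·sin24° − 30 − ½·19.13·2.4 − 30 = 0 → A_y = 9.091 kN.
ΣF_x = 0: A_x + 55·cos24° = 0 → A_x = -50.25 kN.

A_x = -50.25 kN, A_y = 9.091 kN, B_y = 96.24 kN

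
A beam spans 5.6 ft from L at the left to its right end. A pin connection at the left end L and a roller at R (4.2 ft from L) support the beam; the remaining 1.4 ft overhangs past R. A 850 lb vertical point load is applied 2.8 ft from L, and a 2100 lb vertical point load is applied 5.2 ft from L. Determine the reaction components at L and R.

L_x = 0, L_y = -216.7 lb, R_y = 3167 lb

Moments about L: R_y·4.2 − 850·2.8 − 2100·5.2 = 0 → R_y = 13300/4.2 = 3166.67 ≈ 3167 lb.
ΣF_y = 0: L_y + 3166.67 − 850 − 2100 = 0 → L_y = -216.7 lb.
ΣF_x = 0: no horizontal applied forces, so L_x = 0.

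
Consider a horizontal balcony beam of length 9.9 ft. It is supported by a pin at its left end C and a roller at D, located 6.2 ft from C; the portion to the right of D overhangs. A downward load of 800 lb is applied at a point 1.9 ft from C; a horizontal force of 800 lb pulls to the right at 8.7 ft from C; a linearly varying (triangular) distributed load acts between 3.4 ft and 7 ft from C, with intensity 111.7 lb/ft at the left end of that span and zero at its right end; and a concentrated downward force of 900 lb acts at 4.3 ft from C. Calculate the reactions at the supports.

Resultant of the triangular load: ½ × 111.7 × 3.6 = 201.06 lb, acting at 4.6 ft from C (one-third of the span from the peak).
Taking moments about C: D_y·6.2 − 800·1.9 − (½·111.7·3.6)·4.6 − 900·4.3 = 0 → D_y = 6314.876/6.2 = 1018.53 ≈ 1019 lb.
ΣF_y = 0: C_y + 1018.53 − 800 − ½·111.7·3.6 − 900 = 0 → C_y = 882.5 lb.
ΣF_x = 0: C_x + 800 = 0 → C_x = -800.0 lb.

C_x = -800.0 lb, C_y = 882.5 lb, D_y = 1019 lb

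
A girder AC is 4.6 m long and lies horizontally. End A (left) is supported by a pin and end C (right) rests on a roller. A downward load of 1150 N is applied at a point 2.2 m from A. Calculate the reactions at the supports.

A_x = 0, A_y = 600.0 N, C_y = 550.0 N

ΣM about A: C_y·4.6 − 1150·2.2 = 0 → C_y = 2530/4.6 = 550.0 N.
ΣF_y = 0: A_y + 550 − 1150 = 0 → A_y = 600.0 N.
ΣF_x = 0: no horizontal applied forces, so A_x = 0.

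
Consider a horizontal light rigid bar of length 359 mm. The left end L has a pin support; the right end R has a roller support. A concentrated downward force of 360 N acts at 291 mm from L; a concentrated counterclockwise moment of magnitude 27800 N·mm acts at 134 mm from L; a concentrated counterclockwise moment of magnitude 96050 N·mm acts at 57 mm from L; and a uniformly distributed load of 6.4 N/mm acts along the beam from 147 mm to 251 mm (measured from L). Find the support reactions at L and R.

Resultant of the distributed load: 6.4 × 104 = 665.6 N at 199 mm from L.
Moments about L: R_y·359 − 360·291 + 27800 + 96050 − (6.4·104)·199 = 0 → R_y = 113364.4/359 = 315.778 ≈ 315.8 N.
ΣF_y = 0: L_y + 315.778 − 360 − 6.4·104 = 0 → L_y = 709.8 N.
ΣF_x = 0: no horizontal applied forces, so L_x = 0.

L_x = 0, L_y = 709.8 N, R_y = 315.8 N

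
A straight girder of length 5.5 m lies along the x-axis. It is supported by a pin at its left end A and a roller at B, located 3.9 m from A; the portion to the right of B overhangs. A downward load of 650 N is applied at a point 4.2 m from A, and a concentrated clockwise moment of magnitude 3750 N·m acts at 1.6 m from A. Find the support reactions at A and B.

A_x = 0, A_y = -1012 N, B_y = 1662 N

Taking moments about A: B_y·3.9 − 650·4.2 − 3750 = 0 → B_y = 6480/3.9 = 1661.54 ≈ 1662 N.
ΣF_y = 0: A_y + 1661.54 − 650 = 0 → A_y = -1012 N.
ΣF_x = 0: no horizontal applied forces, so A_x = 0.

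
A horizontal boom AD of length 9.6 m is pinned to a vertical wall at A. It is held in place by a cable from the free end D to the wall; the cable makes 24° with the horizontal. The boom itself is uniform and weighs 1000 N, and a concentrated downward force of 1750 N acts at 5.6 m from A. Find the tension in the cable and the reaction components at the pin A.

T = 3739 N, A_x = 3416 N, A_y = 1229 N

ΣM about A: T·sin24°·9.6 − 1000·4.8 − 1750·5.6 = 0 → T = 14600/(9.6·0.406737) = 3739.11 ≈ 3739 N.
ΣF_x = 0: A_x − T·cos24° = 0 → A_x = 3739.11 × 0.913545 = 3416 N.
ΣF_y = 0: A_y + T·sin24° − 1000 − 1750 = 0 → A_y = 2750 − 3739.11 × 0.406737 = 1229 N.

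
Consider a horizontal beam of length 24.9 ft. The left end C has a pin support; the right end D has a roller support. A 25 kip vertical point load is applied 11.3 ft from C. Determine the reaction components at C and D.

C_x = 0, C_y = 13.65 kip, D_y = 11.35 kip

Taking moments about C: D_y·24.9 − 25·11.3 = 0 → D_y = 282.5/24.9 = 11.3454 ≈ 11.35 kip.
ΣF_y = 0: C_y + 11.3454 − 25 = 0 → C_y = 13.65 kip.
ΣF_x = 0: no horizontal applied forces, so C_x = 0.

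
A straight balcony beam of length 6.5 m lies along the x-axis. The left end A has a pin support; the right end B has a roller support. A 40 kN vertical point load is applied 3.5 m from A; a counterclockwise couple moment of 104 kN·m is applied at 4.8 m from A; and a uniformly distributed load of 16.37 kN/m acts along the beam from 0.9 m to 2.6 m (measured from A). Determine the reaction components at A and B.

Resultant of the distributed load: 16.37 × 1.7 = 27.829 kN at 1.75 m from A.
ΣM about A: B_y·6.5 − 40·3.5 + 104 − (16.37·1.7)·1.75 = 0 → B_y = 84.70075/6.5 = 13.0309 ≈ 13.03 kN.
ΣF_y = 0: A_y + 13.0309 − 40 − 16.37·1.7 = 0 → A_y = 54.80 kN.
ΣF_x = 0: no horizontal applied forces, so A_x = 0.

A_x = 0, A_y = 54.80 kN, B_y = 13.03 kN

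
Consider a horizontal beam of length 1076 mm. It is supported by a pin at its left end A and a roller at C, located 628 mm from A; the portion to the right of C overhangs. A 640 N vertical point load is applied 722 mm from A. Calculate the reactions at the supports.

Taking moments about A: C_y·628 − 640·722 = 0 → C_y = 462080/628 = 735.796 ≈ 735.8 N.
ΣF_y = 0: A_y + 735.796 − 640 = 0 → A_y = -95.80 N.
ΣF_x = 0: no horizontal applied forces, so A_x = 0.

A_x = 0, A_y = -95.80 N, C_y = 735.8 N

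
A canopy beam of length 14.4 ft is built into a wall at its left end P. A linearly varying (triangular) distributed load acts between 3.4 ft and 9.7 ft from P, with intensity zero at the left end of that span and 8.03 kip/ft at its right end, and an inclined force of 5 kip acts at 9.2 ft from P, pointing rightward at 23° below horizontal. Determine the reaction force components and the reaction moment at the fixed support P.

Resultant of the triangular load: ½ × 8.03 × 6.3 = 25.2945 kip, acting at 7.6 ft from P (one-third of the span from the peak).
ΣF_x = 0: P_x + 5·cos23° = 0 → P_x = -4.603 kip.
ΣF_y = 0: P_y − ½·8.03·6.3 − 5·sin23° = 0 → P_y = 27.25 kip.
ΣM about P: M_P − (½·8.03·6.3)·7.6 − 5·sin23°·9.2 = 0 → M_P = 210.2 kip·ft.

P_x = -4.603 kip, P_y = 27.25 kip, M_P = 210.2 kip·ft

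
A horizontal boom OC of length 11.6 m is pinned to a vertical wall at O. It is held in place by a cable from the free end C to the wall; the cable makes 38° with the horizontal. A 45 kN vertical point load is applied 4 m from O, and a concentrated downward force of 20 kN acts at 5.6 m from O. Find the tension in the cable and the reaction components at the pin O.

T = 40.89 kN, O_x = 32.22 kN, O_y = 39.83 kN

ΣM about O: T·sin38°·11.6 − 45·4 − 20·5.6 = 0 → T = 292/(11.6·0.615661) = 40.8868 ≈ 40.89 kN.
ΣF_x = 0: O_x − T·cos38° = 0 → O_x = 40.8868 × 0.788011 = 32.22 kN.
ΣF_y = 0: O_y + T·sin38° − 45 − 20 = 0 → O_y = 65 − 40.8868 × 0.615661 = 39.83 kN.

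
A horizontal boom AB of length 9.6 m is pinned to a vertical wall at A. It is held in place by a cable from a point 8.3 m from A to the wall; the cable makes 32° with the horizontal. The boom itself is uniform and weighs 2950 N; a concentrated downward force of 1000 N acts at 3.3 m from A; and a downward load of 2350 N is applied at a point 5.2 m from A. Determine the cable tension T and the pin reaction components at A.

ΣM about A: T·sin32°·8.3 − 2950·4.8 − 1000·3.3 − 2350·5.2 = 0 → T = 29680/(8.3·0.529919) = 6748.02 ≈ 6748 N.
ΣF_x = 0: A_x − T·cos32° = 0 → A_x = 6748.02 × 0.848048 = 5723 N.
ΣF_y = 0: A_y + T·sin32° − 2950 − 1000 − 2350 = 0 → A_y = 6300 − 6748.02 × 0.529919 = 2724 N.

T = 6748 N, A_x = 5723 N, A_y = 2724 N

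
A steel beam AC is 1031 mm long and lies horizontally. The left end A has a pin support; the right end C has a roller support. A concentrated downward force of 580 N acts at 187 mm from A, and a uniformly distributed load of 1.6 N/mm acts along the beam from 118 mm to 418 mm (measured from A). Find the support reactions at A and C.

Resultant of the distributed load: 1.6 × 300 = 480 N at 268 mm from A.
Moments about A: C_y·1031 − 580·187 − (1.6·300)·268 = 0 → C_y = 237100/1031 = 229.971 ≈ 230.0 N.
ΣF_y = 0: A_y + 229.971 − 580 − 1.6·300 = 0 → A_y = 830.0 N.
ΣF_x = 0: no horizontal applied forces, so A_x = 0.

A_x = 0, A_y = 830.0 N, C_y = 230.0 N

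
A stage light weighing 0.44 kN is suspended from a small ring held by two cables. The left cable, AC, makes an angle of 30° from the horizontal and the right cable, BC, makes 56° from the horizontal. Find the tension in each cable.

T_AC = 0.2466 kN, T_BC = 0.3820 kN

ΣF_x = 0: −T_AC·cos30° + T_BC·cos56° = 0 → T_BC = 1.54871·T_AC.
ΣF_y = 0: T_AC·sin30° + T_BC·sin56° = 0.44.
Substitute: T_AC·(0.5 + 1.54871·0.829038) = 0.44 → T_AC = 0.246645 ≈ 0.2466 kN.
Then T_BC = 1.54871 × 0.246645 = 0.3820 kN.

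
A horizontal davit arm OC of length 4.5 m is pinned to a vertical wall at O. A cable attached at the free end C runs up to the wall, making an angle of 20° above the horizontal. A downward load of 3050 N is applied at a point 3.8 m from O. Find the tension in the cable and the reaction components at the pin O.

T = 7530 N, O_x = 7076 N, O_y = 474.4 N

ΣM about O: T·sin20°·4.5 − 3050·3.8 = 0 → T = 11590/(4.5·0.34202) = 7530.42 ≈ 7530 N.
ΣF_x = 0: O_x − T·cos20° = 0 → O_x = 7530.42 × 0.939693 = 7076 N.
ΣF_y = 0: O_y + T·sin20° − 3050 = 0 → O_y = 3050 − 7530.42 × 0.34202 = 474.4 N.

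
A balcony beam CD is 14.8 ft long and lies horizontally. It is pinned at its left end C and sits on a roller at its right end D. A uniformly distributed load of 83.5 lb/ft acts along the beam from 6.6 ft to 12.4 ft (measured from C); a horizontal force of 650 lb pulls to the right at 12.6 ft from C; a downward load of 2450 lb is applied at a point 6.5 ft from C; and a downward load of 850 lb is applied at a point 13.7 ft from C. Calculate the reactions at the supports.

C_x = -650.0 lb, C_y = 1611 lb, D_y = 2174 lb

Resultant of the distributed load: 83.5 × 5.8 = 484.3 lb at 9.5 ft from C.
Moments about C: D_y·14.8 − (83.5·5.8)·9.5 − 2450·6.5 − 850·13.7 = 0 → D_y = 32170.85/14.8 = 2173.71 ≈ 2174 lb.
ΣF_y = 0: C_y + 2173.71 − 83.5·5.8 − 2450 − 850 = 0 → C_y = 1611 lb.
ΣF_x = 0: C_x + 650 = 0 → C_x = -650.0 lb.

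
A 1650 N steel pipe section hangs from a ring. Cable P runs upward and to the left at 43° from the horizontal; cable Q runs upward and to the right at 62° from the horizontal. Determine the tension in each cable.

ΣF_x = 0: −T_P·cos43° + T_Q·cos62° = 0 → T_Q = 1.55782·T_P.
ΣF_y = 0: T_P·sin43° + T_Q·sin62° = 1650.
Substitute: T_P·(0.681998 + 1.55782·0.882948) = 1650 → T_P = 801.955 ≈ 802.0 N.
Then T_Q = 1.55782 × 801.955 = 1249 N.

T_P = 802.0 N, T_Q = 1249 N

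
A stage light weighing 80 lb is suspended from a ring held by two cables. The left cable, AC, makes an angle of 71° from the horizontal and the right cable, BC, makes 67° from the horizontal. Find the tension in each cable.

T_AC = 46.72 lb, T_BC = 38.92 lb

ΣF_x = 0: −T_AC·cos71° + T_BC·cos67° = 0 → T_BC = 0.833228·T_AC.
ΣF_y = 0: T_AC·sin71° + T_BC·sin67° = 80.
Substitute: T_AC·(0.945519 + 0.833228·0.920505) = 80 → T_AC = 46.7151 ≈ 46.72 lb.
Then T_BC = 0.833228 × 46.7151 = 38.92 lb.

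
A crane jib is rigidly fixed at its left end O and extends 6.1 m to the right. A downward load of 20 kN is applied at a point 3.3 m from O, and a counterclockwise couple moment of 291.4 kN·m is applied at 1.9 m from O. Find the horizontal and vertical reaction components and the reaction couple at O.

O_x = 0, O_y = 20.00 kN, M_O = -225.4 kN·m

ΣF_x = 0: O_x = 0.
ΣF_y = 0: O_y − 20 = 0 → O_y = 20.00 kN.
ΣM about O: M_O − 20·3.3 + 291.4 = 0 → M_O = -225.4 kN·m.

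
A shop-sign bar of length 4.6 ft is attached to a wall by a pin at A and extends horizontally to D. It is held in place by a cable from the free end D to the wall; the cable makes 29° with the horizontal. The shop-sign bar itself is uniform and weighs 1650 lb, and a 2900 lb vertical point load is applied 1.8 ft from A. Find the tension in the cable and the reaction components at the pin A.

ΣM about A: T·sin29°·4.6 − 1650·2.3 − 2900·1.8 = 0 → T = 9015/(4.6·0.48481) = 4042.37 ≈ 4042 lb.
ΣF_x = 0: A_x − T·cos29° = 0 → A_x = 4042.37 × 0.87462 = 3536 lb.
ΣF_y = 0: A_y + T·sin29° − 1650 − 2900 = 0 → A_y = 4550 − 4042.37 × 0.48481 = 2590 lb.

T = 4042 lb, A_x = 3536 lb, A_y = 2590 lb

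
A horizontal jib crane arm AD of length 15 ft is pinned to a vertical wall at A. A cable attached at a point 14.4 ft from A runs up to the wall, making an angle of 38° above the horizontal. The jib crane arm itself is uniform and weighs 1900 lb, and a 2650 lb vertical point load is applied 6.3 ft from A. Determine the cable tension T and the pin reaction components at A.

T = 3490 lb, A_x = 2751 lb, A_y = 2401 lb

ΣM about A: T·sin38°·14.4 − 1900·7.5 − 2650·6.3 = 0 → T = 30945/(14.4·0.615661) = 3490.49 ≈ 3490 lb.
ΣF_x = 0: A_x − T·cos38° = 0 → A_x = 3490.49 × 0.788011 = 2751 lb.
ΣF_y = 0: A_y + T·sin38° − 1900 − 2650 = 0 → A_y = 4550 − 3490.49 × 0.615661 = 2401 lb.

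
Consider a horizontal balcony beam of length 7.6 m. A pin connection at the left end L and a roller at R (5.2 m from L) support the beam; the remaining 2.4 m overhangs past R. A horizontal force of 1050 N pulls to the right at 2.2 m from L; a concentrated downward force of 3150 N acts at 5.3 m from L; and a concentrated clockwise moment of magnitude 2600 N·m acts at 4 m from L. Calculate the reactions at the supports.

L_x = -1050 N, L_y = -560.6 N, R_y = 3711 N

Moments about L: R_y·5.2 − 3150·5.3 − 2600 = 0 → R_y = 19295/5.2 = 3710.58 ≈ 3711 N.
ΣF_y = 0: L_y + 3710.58 − 3150 = 0 → L_y = -560.6 N.
ΣF_x = 0: L_x + 1050 = 0 → L_x = -1050 N.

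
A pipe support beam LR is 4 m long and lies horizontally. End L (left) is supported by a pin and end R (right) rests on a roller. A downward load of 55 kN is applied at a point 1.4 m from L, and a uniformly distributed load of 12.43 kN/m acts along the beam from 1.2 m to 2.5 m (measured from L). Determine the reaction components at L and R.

L_x = 0, L_y = 44.44 kN, R_y = 26.72 kN

Resultant of the distributed load: 12.43 × 1.3 = 16.159 kN at 1.85 m from L.
Moments about L: R_y·4 − 55·1.4 − (12.43·1.3)·1.85 = 0 → R_y = 106.89415/4 = 26.7235 ≈ 26.72 kN.
ΣF_y = 0: L_y + 26.7235 − 55 − 12.43·1.3 = 0 → L_y = 44.44 kN.
ΣF_x = 0: no horizontal applied forces, so L_x = 0.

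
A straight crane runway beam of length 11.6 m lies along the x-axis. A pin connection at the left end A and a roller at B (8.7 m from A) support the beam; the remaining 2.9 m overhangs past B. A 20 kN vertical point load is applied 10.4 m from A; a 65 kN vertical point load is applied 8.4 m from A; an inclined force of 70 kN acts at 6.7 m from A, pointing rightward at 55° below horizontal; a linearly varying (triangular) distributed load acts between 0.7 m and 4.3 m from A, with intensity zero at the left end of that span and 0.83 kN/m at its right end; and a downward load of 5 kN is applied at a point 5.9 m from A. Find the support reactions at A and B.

A_x = -40.15 kN, A_y = 14.09 kN, B_y = 134.7 kN

Resultant of the triangular load: ½ × 0.83 × 3.6 = 1.494 kN, acting at 3.1 m from A (one-third of the span from the peak).
Taking moments about A: B_y·8.7 − 20·10.4 − 65·8.4 − 70·sin55°·6.7 − (½·0.83·3.6)·3.1 − 5·5.9 = 0 → B_y = 1172.31/8.7 = 134.748 ≈ 134.7 kN.
ΣF_y = 0: A_y + 134.748 − 20 − 65 − 70·sin55° − ½·0.83·3.6 − 5 = 0 → A_y = 14.09 kN.
ΣF_x = 0: A_x + 70·cos55° = 0 → A_x = -40.15 kN.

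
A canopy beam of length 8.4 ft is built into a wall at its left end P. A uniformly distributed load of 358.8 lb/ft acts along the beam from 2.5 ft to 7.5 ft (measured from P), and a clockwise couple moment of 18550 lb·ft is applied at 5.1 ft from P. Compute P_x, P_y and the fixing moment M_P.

P_x = 0, P_y = 1794 lb, M_P = 27520 lb·ft

Resultant of the distributed load: 358.8 × 5 = 1794 lb at 5 ft from P.
ΣF_x = 0: P_x = 0.
ΣF_y = 0: P_y − 358.8·5 = 0 → P_y = 1794 lb.
ΣM about P: M_P − (358.8·5)·5 − 18550 = 0 → M_P = 27520 lb·ft.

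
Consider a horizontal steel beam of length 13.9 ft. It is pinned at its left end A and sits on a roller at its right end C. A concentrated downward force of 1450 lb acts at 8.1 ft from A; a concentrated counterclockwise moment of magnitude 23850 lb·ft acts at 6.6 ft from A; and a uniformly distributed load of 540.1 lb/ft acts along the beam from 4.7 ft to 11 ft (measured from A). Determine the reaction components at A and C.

Resultant of the distributed load: 540.1 × 6.3 = 3402.63 lb at 7.85 ft from A.
Taking moments about A: C_y·13.9 − 1450·8.1 + 23850 − (540.1·6.3)·7.85 = 0 → C_y = 14605.6455/13.9 = 1050.77 ≈ 1051 lb.
ΣF_y = 0: A_y + 1050.77 − 1450 − 540.1·6.3 = 0 → A_y = 3802 lb.
ΣF_x = 0: no horizontal applied forces, so A_x = 0.

A_x = 0, A_y = 3802 lb, C_y = 1051 lb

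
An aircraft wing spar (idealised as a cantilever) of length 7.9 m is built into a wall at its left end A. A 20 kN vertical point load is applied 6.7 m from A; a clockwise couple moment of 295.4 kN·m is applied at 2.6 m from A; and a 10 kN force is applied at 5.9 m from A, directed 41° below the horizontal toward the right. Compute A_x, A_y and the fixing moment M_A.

A_x = -7.547 kN, A_y = 26.56 kN, M_A = 468.1 kN·m

ΣF_x = 0: A_x + 10·cos41° = 0 → A_x = -7.547 kN.
ΣF_y = 0: A_y − 20 − 10·sin41° = 0 → A_y = 26.56 kN.
ΣM about A: M_A − 20·6.7 − 295.4 − 10·sin41°·5.9 = 0 → M_A = 468.1 kN·m.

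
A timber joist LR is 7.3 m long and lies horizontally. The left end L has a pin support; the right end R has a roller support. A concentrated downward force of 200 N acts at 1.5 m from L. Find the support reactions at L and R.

L_x = 0, L_y = 158.9 N, R_y = 41.10 N

ΣM about L: R_y·7.3 − 200·1.5 = 0 → R_y = 300/7.3 = 41.0959 ≈ 41.10 N.
ΣF_y = 0: L_y + 41.0959 − 200 = 0 → L_y = 158.9 N.
ΣF_x = 0: no horizontal applied forces, so L_x = 0.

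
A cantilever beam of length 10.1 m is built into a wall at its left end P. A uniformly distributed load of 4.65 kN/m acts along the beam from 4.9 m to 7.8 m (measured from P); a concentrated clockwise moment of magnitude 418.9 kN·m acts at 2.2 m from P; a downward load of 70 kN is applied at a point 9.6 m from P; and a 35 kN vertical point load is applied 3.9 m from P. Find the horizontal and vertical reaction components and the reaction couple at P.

Resultant of the distributed load: 4.65 × 2.9 = 13.485 kN at 6.35 m from P.
ΣF_x = 0: P_x = 0.
ΣF_y = 0: P_y − 4.65·2.9 − 70 − 35 = 0 → P_y = 118.5 kN.
ΣM about P: M_P − (4.65·2.9)·6.35 − 418.9 − 70·9.6 − 35·3.9 = 0 → M_P = 1313 kN·m.

P_x = 0, P_y = 118.5 kN, M_P = 1313 kN·m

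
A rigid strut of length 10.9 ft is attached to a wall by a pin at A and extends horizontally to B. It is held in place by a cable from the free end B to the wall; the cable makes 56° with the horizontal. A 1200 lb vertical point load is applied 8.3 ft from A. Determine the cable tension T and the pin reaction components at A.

ΣM about A: T·sin56°·10.9 − 1200·8.3 = 0 → T = 9960/(10.9·0.829038) = 1102.19 ≈ 1102 lb.
ΣF_x = 0: A_x − T·cos56° = 0 → A_x = 1102.19 × 0.559193 = 616.3 lb.
ΣF_y = 0: A_y + T·sin56° − 1200 = 0 → A_y = 1200 − 1102.19 × 0.829038 = 286.2 lb.

T = 1102 lb, A_x = 616.3 lb, A_y = 286.2 lb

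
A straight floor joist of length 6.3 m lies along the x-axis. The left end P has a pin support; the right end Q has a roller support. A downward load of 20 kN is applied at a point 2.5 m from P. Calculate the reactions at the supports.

ΣM about P: Q_y·6.3 − 20·2.5 = 0 → Q_y = 50/6.3 = 7.93651 ≈ 7.937 kN.
ΣF_y = 0: P_y + 7.93651 − 20 = 0 → P_y = 12.06 kN.
ΣF_x = 0: no horizontal applied forces, so P_x = 0.

P_x = 0, P_y = 12.06 kN, Q_y = 7.937 kN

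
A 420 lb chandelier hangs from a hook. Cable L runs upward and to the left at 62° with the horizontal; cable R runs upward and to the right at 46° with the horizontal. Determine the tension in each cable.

ΣF_x = 0: −T_L·cos62° + T_R·cos46° = 0 → T_R = 0.675831·T_L.
ΣF_y = 0: T_L·sin62° + T_R·sin46° = 420.
Substitute: T_L·(0.882948 + 0.675831·0.71934) = 420 → T_L = 306.771 ≈ 306.8 lb.
Then T_R = 0.675831 × 306.771 = 207.3 lb.

T_L = 306.8 lb, T_R = 207.3 lb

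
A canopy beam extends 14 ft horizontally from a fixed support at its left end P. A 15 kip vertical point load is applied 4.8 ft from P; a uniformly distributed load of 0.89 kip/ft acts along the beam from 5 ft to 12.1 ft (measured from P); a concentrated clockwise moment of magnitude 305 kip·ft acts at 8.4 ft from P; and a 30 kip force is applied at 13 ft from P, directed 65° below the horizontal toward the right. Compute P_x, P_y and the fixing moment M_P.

Resultant of the distributed load: 0.89 × 7.1 = 6.319 kip at 8.55 ft from P.
ΣF_x = 0: P_x + 30·cos65° = 0 → P_x = -12.68 kip.
ΣF_y = 0: P_y − 15 − 0.89·7.1 − 30·sin65° = 0 → P_y = 48.51 kip.
ΣM about P: M_P − 15·4.8 − (0.89·7.1)·8.55 − 305 − 30·sin65°·13 = 0 → M_P = 784.5 kip·ft.

P_x = -12.68 kip, P_y = 48.51 kip, M_P = 784.5 kip·ft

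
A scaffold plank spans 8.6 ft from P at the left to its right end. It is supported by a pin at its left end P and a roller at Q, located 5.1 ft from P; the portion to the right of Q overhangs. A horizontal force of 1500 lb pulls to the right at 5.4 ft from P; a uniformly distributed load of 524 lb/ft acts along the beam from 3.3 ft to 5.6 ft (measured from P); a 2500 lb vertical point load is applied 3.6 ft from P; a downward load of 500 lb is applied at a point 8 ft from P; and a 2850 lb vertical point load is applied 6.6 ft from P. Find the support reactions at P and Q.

Resultant of the distributed load: 524 × 2.3 = 1205.2 lb at 4.45 ft from P.
Moments about P: Q_y·5.1 − (524·2.3)·4.45 − 2500·3.6 − 500·8 − 2850·6.6 = 0 → Q_y = 37173.14/5.1 = 7288.85 ≈ 7289 lb.
ΣF_y = 0: P_y + 7288.85 − 524·2.3 − 2500 − 500 − 2850 = 0 → P_y = -233.7 lb.
ΣF_x = 0: P_x + 1500 = 0 → P_x = -1500 lb.

P_x = -1500 lb, P_y = -233.7 lb, Q_y = 7289 lb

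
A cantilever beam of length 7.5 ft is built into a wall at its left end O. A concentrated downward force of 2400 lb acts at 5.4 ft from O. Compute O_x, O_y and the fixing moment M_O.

O_x = 0, O_y = 2400 lb, M_O = 12960 lb·ft

ΣF_x = 0: O_x = 0.
ΣF_y = 0: O_y − 2400 = 0 → O_y = 2400 lb.
ΣM about O: M_O − 2400·5.4 = 0 → M_O = 12960 lb·ft.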